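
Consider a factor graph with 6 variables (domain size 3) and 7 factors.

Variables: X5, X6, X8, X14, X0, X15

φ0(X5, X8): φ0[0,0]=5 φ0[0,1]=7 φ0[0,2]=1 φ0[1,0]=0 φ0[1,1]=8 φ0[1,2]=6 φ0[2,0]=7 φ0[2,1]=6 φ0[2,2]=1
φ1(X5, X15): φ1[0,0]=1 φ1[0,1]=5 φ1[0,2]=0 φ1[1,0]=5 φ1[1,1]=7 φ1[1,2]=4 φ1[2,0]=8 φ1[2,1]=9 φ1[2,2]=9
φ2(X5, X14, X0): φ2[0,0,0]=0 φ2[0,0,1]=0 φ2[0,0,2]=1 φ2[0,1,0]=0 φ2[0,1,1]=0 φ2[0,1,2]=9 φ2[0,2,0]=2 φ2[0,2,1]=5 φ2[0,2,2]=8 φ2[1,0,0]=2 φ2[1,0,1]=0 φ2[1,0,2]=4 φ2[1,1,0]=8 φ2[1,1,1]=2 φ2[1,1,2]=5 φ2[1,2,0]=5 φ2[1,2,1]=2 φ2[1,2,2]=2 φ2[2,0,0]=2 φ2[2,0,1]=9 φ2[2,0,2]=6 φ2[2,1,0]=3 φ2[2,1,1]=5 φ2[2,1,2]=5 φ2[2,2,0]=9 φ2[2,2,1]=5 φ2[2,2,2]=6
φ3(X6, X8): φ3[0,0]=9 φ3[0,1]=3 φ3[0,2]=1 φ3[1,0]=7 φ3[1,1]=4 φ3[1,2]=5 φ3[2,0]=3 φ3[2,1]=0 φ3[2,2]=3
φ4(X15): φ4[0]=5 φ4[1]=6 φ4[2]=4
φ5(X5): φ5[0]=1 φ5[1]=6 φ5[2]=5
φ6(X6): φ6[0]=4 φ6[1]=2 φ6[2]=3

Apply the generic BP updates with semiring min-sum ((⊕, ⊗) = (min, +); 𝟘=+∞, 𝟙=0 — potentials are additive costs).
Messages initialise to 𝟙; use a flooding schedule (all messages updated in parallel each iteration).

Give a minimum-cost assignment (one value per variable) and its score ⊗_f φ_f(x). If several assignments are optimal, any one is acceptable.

init: all messages = 𝟙 over 3 values
r1 m[φ0→X5] = [1, 0, 1]
r1 m[φ0→X8] = [0, 6, 1]
r1 m[φ1→X5] = [0, 4, 8]
r1 m[φ1→X15] = [1, 5, 0]
r1 m[φ2→X5] = [0, 0, 2]
r1 m[φ2→X14] = [0, 0, 2]
r1 m[φ2→X0] = [0, 0, 1]
r1 m[φ3→X6] = [1, 4, 0]
r1 m[φ3→X8] = [3, 0, 1]
r1 m[φ4→X15] = [5, 6, 4]
r1 m[φ5→X5] = [1, 6, 5]
r1 m[φ6→X6] = [4, 2, 3]
r1 m[X5→φ0] = [0, 0, 0]
r1 m[X5→φ1] = [0, 0, 0]
r1 m[X5→φ2] = [0, 0, 0]
r1 m[X5→φ5] = [0, 0, 0]
r1 m[X6→φ3] = [0, 0, 0]
r1 m[X6→φ6] = [0, 0, 0]
r1 m[X8→φ0] = [0, 0, 0]
r1 m[X8→φ3] = [0, 0, 0]
r1 m[X14→φ2] = [0, 0, 0]
r1 m[X0→φ2] = [0, 0, 0]
r1 m[X15→φ1] = [0, 0, 0]
r1 m[X15→φ4] = [0, 0, 0]
r2 m[φ0→X5] = [1, 0, 1]
r2 m[φ0→X8] = [0, 6, 1]
r2 m[φ1→X5] = [0, 4, 8]
r2 m[φ1→X15] = [1, 5, 0]
r2 m[φ2→X5] = [0, 0, 2]
r2 m[φ2→X14] = [0, 0, 2]
r2 m[φ2→X0] = [0, 0, 1]
r2 m[φ3→X6] = [1, 4, 0]
r2 m[φ3→X8] = [3, 0, 1]
r2 m[φ4→X15] = [5, 6, 4]
r2 m[φ5→X5] = [1, 6, 5]
r2 m[φ6→X6] = [4, 2, 3]
r2 m[X5→φ0] = [1, 10, 15]
r2 m[X5→φ1] = [2, 6, 8]
r2 m[X5→φ2] = [2, 10, 14]
r2 m[X5→φ5] = [1, 4, 11]
r2 m[X6→φ3] = [4, 2, 3]
r2 m[X6→φ6] = [1, 4, 0]
r2 m[X8→φ0] = [3, 0, 1]
r2 m[X8→φ3] = [0, 6, 1]
r2 m[X14→φ2] = [0, 0, 0]
r2 m[X0→φ2] = [0, 0, 0]
r2 m[X15→φ1] = [5, 6, 4]
r2 m[X15→φ4] = [1, 5, 0]
r3 m[φ0→X5] = [2, 3, 2]
r3 m[φ0→X8] = [6, 8, 2]
r3 m[φ1→X5] = [4, 8, 13]
r3 m[φ1→X15] = [3, 7, 2]
r3 m[φ2→X5] = [0, 0, 2]
r3 m[φ2→X14] = [2, 2, 4]
r3 m[φ2→X0] = [2, 2, 3]
r3 m[φ3→X6] = [2, 6, 3]
r3 m[φ3→X8] = [6, 3, 5]
r3 m[φ4→X15] = [5, 6, 4]
r3 m[φ5→X5] = [1, 6, 5]
r3 m[φ6→X6] = [4, 2, 3]
r3 m[X5→φ0] = [1, 10, 15]
r3 m[X5→φ1] = [2, 6, 8]
r3 m[X5→φ2] = [2, 10, 14]
r3 m[X5→φ5] = [1, 4, 11]
r3 m[X6→φ3] = [4, 2, 3]
r3 m[X6→φ6] = [1, 4, 0]
r3 m[X8→φ0] = [3, 0, 1]
r3 m[X8→φ3] = [0, 6, 1]
r3 m[X14→φ2] = [0, 0, 0]
r3 m[X0→φ2] = [0, 0, 0]
r3 m[X15→φ1] = [5, 6, 4]
r3 m[X15→φ4] = [1, 5, 0]
r4 m[φ0→X5] = [2, 3, 2]
r4 m[φ0→X8] = [6, 8, 2]
r4 m[φ1→X5] = [4, 8, 13]
r4 m[φ1→X15] = [3, 7, 2]
r4 m[φ2→X5] = [0, 0, 2]
r4 m[φ2→X14] = [2, 2, 4]
r4 m[φ2→X0] = [2, 2, 3]
r4 m[φ3→X6] = [2, 6, 3]
r4 m[φ3→X8] = [6, 3, 5]
r4 m[φ4→X15] = [5, 6, 4]
r4 m[φ5→X5] = [1, 6, 5]
r4 m[φ6→X6] = [4, 2, 3]
r4 m[X5→φ0] = [5, 14, 20]
r4 m[X5→φ1] = [3, 9, 9]
r4 m[X5→φ2] = [7, 17, 20]
r4 m[X5→φ5] = [6, 11, 17]
r4 m[X6→φ3] = [4, 2, 3]
r4 m[X6→φ6] = [2, 6, 3]
r4 m[X8→φ0] = [6, 3, 5]
r4 m[X8→φ3] = [6, 8, 2]
r4 m[X14→φ2] = [0, 0, 0]
r4 m[X0→φ2] = [0, 0, 0]
r4 m[X15→φ1] = [5, 6, 4]
r4 m[X15→φ4] = [3, 7, 2]
r5 m[φ0→X5] = [6, 6, 6]
r5 m[φ0→X8] = [10, 12, 6]
r5 m[φ1→X5] = [4, 8, 13]
r5 m[φ1→X15] = [4, 8, 3]
r5 m[φ2→X5] = [0, 0, 2]
r5 m[φ2→X14] = [7, 7, 9]
r5 m[φ2→X0] = [7, 7, 8]
r5 m[φ3→X6] = [3, 7, 5]
r5 m[φ3→X8] = [6, 3, 5]
r5 m[φ4→X15] = [5, 6, 4]
r5 m[φ5→X5] = [1, 6, 5]
r5 m[φ6→X6] = [4, 2, 3]
r5 m[X5→φ0] = [5, 14, 20]
r5 m[X5→φ1] = [3, 9, 9]
r5 m[X5→φ2] = [7, 17, 20]
r5 m[X5→φ5] = [6, 11, 17]
r5 m[X6→φ3] = [4, 2, 3]
r5 m[X6→φ6] = [2, 6, 3]
r5 m[X8→φ0] = [6, 3, 5]
r5 m[X8→φ3] = [6, 8, 2]
r5 m[X14→φ2] = [0, 0, 0]
r5 m[X0→φ2] = [0, 0, 0]
r5 m[X15→φ1] = [5, 6, 4]
r5 m[X15→φ4] = [3, 7, 2]
r6 m[φ0→X5] = [6, 6, 6]
r6 m[φ0→X8] = [10, 12, 6]
r6 m[φ1→X5] = [4, 8, 13]
r6 m[φ1→X15] = [4, 8, 3]
r6 m[φ2→X5] = [0, 0, 2]
r6 m[φ2→X14] = [7, 7, 9]
r6 m[φ2→X0] = [7, 7, 8]
r6 m[φ3→X6] = [3, 7, 5]
r6 m[φ3→X8] = [6, 3, 5]
r6 m[φ4→X15] = [5, 6, 4]
r6 m[φ5→X5] = [1, 6, 5]
r6 m[φ6→X6] = [4, 2, 3]
r6 m[X5→φ0] = [5, 14, 20]
r6 m[X5→φ1] = [7, 12, 13]
r6 m[X5→φ2] = [11, 20, 24]
r6 m[X5→φ5] = [10, 14, 21]
r6 m[X6→φ3] = [4, 2, 3]
r6 m[X6→φ6] = [3, 7, 5]
r6 m[X8→φ0] = [6, 3, 5]
r6 m[X8→φ3] = [10, 12, 6]
r6 m[X14→φ2] = [0, 0, 0]
r6 m[X0→φ2] = [0, 0, 0]
r6 m[X15→φ1] = [5, 6, 4]
r6 m[X15→φ4] = [4, 8, 3]
r7 m[φ0→X5] = [6, 6, 6]
r7 m[φ0→X8] = [10, 12, 6]
r7 m[φ1→X5] = [4, 8, 13]
r7 m[φ1→X15] = [8, 12, 7]
r7 m[φ2→X5] = [0, 0, 2]
r7 m[φ2→X14] = [11, 11, 13]
r7 m[φ2→X0] = [11, 11, 12]
r7 m[φ3→X6] = [7, 11, 9]
r7 m[φ3→X8] = [6, 3, 5]
r7 m[φ4→X15] = [5, 6, 4]
r7 m[φ5→X5] = [1, 6, 5]
r7 m[φ6→X6] = [4, 2, 3]
r7 m[X5→φ0] = [5, 14, 20]
r7 m[X5→φ1] = [7, 12, 13]
r7 m[X5→φ2] = [11, 20, 24]
r7 m[X5→φ5] = [10, 14, 21]
r7 m[X6→φ3] = [4, 2, 3]
r7 m[X6→φ6] = [3, 7, 5]
r7 m[X8→φ0] = [6, 3, 5]
r7 m[X8→φ3] = [10, 12, 6]
r7 m[X14→φ2] = [0, 0, 0]
r7 m[X0→φ2] = [0, 0, 0]
r7 m[X15→φ1] = [5, 6, 4]
r7 m[X15→φ4] = [4, 8, 3]
r8 m[φ0→X5] = [6, 6, 6]
r8 m[φ0→X8] = [10, 12, 6]
r8 m[φ1→X5] = [4, 8, 13]
r8 m[φ1→X15] = [8, 12, 7]
r8 m[φ2→X5] = [0, 0, 2]
r8 m[φ2→X14] = [11, 11, 13]
r8 m[φ2→X0] = [11, 11, 12]
r8 m[φ3→X6] = [7, 11, 9]
r8 m[φ3→X8] = [6, 3, 5]
r8 m[φ4→X15] = [5, 6, 4]
r8 m[φ5→X5] = [1, 6, 5]
r8 m[φ6→X6] = [4, 2, 3]
r8 m[X5→φ0] = [5, 14, 20]
r8 m[X5→φ1] = [7, 12, 13]
r8 m[X5→φ2] = [11, 20, 24]
r8 m[X5→φ5] = [10, 14, 21]
r8 m[X6→φ3] = [4, 2, 3]
r8 m[X6→φ6] = [7, 11, 9]
r8 m[X8→φ0] = [6, 3, 5]
r8 m[X8→φ3] = [10, 12, 6]
r8 m[X14→φ2] = [0, 0, 0]
r8 m[X0→φ2] = [0, 0, 0]
r8 m[X15→φ1] = [5, 6, 4]
r8 m[X15→φ4] = [8, 12, 7]
r9 m[φ0→X5] = [6, 6, 6]
r9 m[φ0→X8] = [10, 12, 6]
r9 m[φ1→X5] = [4, 8, 13]
r9 m[φ1→X15] = [8, 12, 7]
r9 m[φ2→X5] = [0, 0, 2]
r9 m[φ2→X14] = [11, 11, 13]
r9 m[φ2→X0] = [11, 11, 12]
r9 m[φ3→X6] = [7, 11, 9]
r9 m[φ3→X8] = [6, 3, 5]
r9 m[φ4→X15] = [5, 6, 4]
r9 m[φ5→X5] = [1, 6, 5]
r9 m[φ6→X6] = [4, 2, 3]
r9 m[X5→φ0] = [5, 14, 20]
r9 m[X5→φ1] = [7, 12, 13]
r9 m[X5→φ2] = [11, 20, 24]
r9 m[X5→φ5] = [10, 14, 21]
r9 m[X6→φ3] = [4, 2, 3]
r9 m[X6→φ6] = [7, 11, 9]
r9 m[X8→φ0] = [6, 3, 5]
r9 m[X8→φ3] = [10, 12, 6]
r9 m[X14→φ2] = [0, 0, 0]
r9 m[X0→φ2] = [0, 0, 0]
r9 m[X15→φ1] = [5, 6, 4]
r9 m[X15→φ4] = [8, 12, 7]
fixed point reached at round 9
traceback from X5: (X5=0, X6=0, X8=2, X14=0, X0=0, X15=2), score=11

assignment: (X5=0, X6=0, X8=2, X14=0, X0=0, X15=2); score = 11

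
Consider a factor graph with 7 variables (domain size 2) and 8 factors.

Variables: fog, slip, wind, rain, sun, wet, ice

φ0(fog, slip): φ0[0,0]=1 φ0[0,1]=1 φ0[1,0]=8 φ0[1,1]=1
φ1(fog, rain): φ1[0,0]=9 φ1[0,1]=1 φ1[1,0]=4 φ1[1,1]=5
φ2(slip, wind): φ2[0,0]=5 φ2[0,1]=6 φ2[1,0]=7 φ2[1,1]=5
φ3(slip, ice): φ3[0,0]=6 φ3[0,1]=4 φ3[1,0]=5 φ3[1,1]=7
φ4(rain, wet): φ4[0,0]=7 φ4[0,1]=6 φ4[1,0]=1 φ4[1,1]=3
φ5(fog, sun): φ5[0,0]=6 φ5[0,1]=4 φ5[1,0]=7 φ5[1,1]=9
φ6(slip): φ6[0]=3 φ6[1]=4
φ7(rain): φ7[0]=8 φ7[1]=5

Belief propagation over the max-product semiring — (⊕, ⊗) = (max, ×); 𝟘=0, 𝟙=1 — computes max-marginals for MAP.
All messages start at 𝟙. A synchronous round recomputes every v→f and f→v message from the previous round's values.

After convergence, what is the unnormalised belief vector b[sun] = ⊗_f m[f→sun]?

init: all messages = 𝟙 over 2 values
r1 m[φ0→fog] = [1, 8]
r1 m[φ0→slip] = [8, 1]
r1 m[φ1→fog] = [9, 5]
r1 m[φ1→rain] = [9, 5]
r1 m[φ2→slip] = [6, 7]
r1 m[φ2→wind] = [7, 6]
r1 m[φ3→slip] = [6, 7]
r1 m[φ3→ice] = [6, 7]
r1 m[φ4→rain] = [7, 3]
r1 m[φ4→wet] = [7, 6]
r1 m[φ5→fog] = [6, 9]
r1 m[φ5→sun] = [7, 9]
r1 m[φ6→slip] = [3, 4]
r1 m[φ7→rain] = [8, 5]
r1 m[fog→φ0] = [1, 1]
r1 m[fog→φ1] = [1, 1]
r1 m[fog→φ5] = [1, 1]
r1 m[slip→φ0] = [1, 1]
r1 m[slip→φ2] = [1, 1]
r1 m[slip→φ3] = [1, 1]
r1 m[slip→φ6] = [1, 1]
r1 m[wind→φ2] = [1, 1]
r1 m[rain→φ1] = [1, 1]
r1 m[rain→φ4] = [1, 1]
r1 m[rain→φ7] = [1, 1]
r1 m[sun→φ5] = [1, 1]
r1 m[wet→φ4] = [1, 1]
r1 m[ice→φ3] = [1, 1]
r2 m[φ0→fog] = [1, 8]
r2 m[φ0→slip] = [8, 1]
r2 m[φ1→fog] = [9, 5]
r2 m[φ1→rain] = [9, 5]
r2 m[φ2→slip] = [6, 7]
r2 m[φ2→wind] = [7, 6]
r2 m[φ3→slip] = [6, 7]
r2 m[φ3→ice] = [6, 7]
r2 m[φ4→rain] = [7, 3]
r2 m[φ4→wet] = [7, 6]
r2 m[φ5→fog] = [6, 9]
r2 m[φ5→sun] = [7, 9]
r2 m[φ6→slip] = [3, 4]
r2 m[φ7→rain] = [8, 5]
r2 m[fog→φ0] = [54, 45]
r2 m[fog→φ1] = [6, 72]
r2 m[fog→φ5] = [9, 40]
r2 m[slip→φ0] = [108, 196]
r2 m[slip→φ2] = [144, 28]
r2 m[slip→φ3] = [144, 28]
r2 m[slip→φ6] = [288, 49]
r2 m[wind→φ2] = [1, 1]
r2 m[rain→φ1] = [56, 15]
r2 m[rain→φ4] = [72, 25]
r2 m[rain→φ7] = [63, 15]
r2 m[sun→φ5] = [1, 1]
r2 m[wet→φ4] = [1, 1]
r2 m[ice→φ3] = [1, 1]
r3 m[φ0→fog] = [196, 864]
r3 m[φ0→slip] = [360, 54]
r3 m[φ1→fog] = [504, 224]
r3 m[φ1→rain] = [288, 360]
r3 m[φ2→slip] = [6, 7]
r3 m[φ2→wind] = [720, 864]
r3 m[φ3→slip] = [6, 7]
r3 m[φ3→ice] = [864, 576]
r3 m[φ4→rain] = [7, 3]
r3 m[φ4→wet] = [504, 432]
r3 m[φ5→fog] = [6, 9]
r3 m[φ5→sun] = [280, 360]
r3 m[φ6→slip] = [3, 4]
r3 m[φ7→rain] = [8, 5]
r3 m[fog→φ0] = [54, 45]
r3 m[fog→φ1] = [6, 72]
r3 m[fog→φ5] = [9, 40]
r3 m[slip→φ0] = [108, 196]
r3 m[slip→φ2] = [144, 28]
r3 m[slip→φ3] = [144, 28]
r3 m[slip→φ6] = [288, 49]
r3 m[wind→φ2] = [1, 1]
r3 m[rain→φ1] = [56, 15]
r3 m[rain→φ4] = [72, 25]
r3 m[rain→φ7] = [63, 15]
r3 m[sun→φ5] = [1, 1]
r3 m[wet→φ4] = [1, 1]
r3 m[ice→φ3] = [1, 1]
r4 m[φ0→fog] = [196, 864]
r4 m[φ0→slip] = [360, 54]
r4 m[φ1→fog] = [504, 224]
r4 m[φ1→rain] = [288, 360]
r4 m[φ2→slip] = [6, 7]
r4 m[φ2→wind] = [720, 864]
r4 m[φ3→slip] = [6, 7]
r4 m[φ3→ice] = [864, 576]
r4 m[φ4→rain] = [7, 3]
r4 m[φ4→wet] = [504, 432]
r4 m[φ5→fog] = [6, 9]
r4 m[φ5→sun] = [280, 360]
r4 m[φ6→slip] = [3, 4]
r4 m[φ7→rain] = [8, 5]
r4 m[fog→φ0] = [3024, 2016]
r4 m[fog→φ1] = [1176, 7776]
r4 m[fog→φ5] = [98784, 193536]
r4 m[slip→φ0] = [108, 196]
r4 m[slip→φ2] = [6480, 1512]
r4 m[slip→φ3] = [6480, 1512]
r4 m[slip→φ6] = [12960, 2646]
r4 m[wind→φ2] = [1, 1]
r4 m[rain→φ1] = [56, 15]
r4 m[rain→φ4] = [2304, 1800]
r4 m[rain→φ7] = [2016, 1080]
r4 m[sun→φ5] = [1, 1]
r4 m[wet→φ4] = [1, 1]
r4 m[ice→φ3] = [1, 1]
r5 m[φ0→fog] = [196, 864]
r5 m[φ0→slip] = [16128, 3024]
r5 m[φ1→fog] = [504, 224]
r5 m[φ1→rain] = [31104, 38880]
r5 m[φ2→slip] = [6, 7]
r5 m[φ2→wind] = [32400, 38880]
r5 m[φ3→slip] = [6, 7]
r5 m[φ3→ice] = [38880, 25920]
r5 m[φ4→rain] = [7, 3]
r5 m[φ4→wet] = [16128, 13824]
r5 m[φ5→fog] = [6, 9]
r5 m[φ5→sun] = [1354752, 1741824]
r5 m[φ6→slip] = [3, 4]
r5 m[φ7→rain] = [8, 5]
r5 m[fog→φ0] = [3024, 2016]
r5 m[fog→φ1] = [1176, 7776]
r5 m[fog→φ5] = [98784, 193536]
r5 m[slip→φ0] = [108, 196]
r5 m[slip→φ2] = [6480, 1512]
r5 m[slip→φ3] = [6480, 1512]
r5 m[slip→φ6] = [12960, 2646]
r5 m[wind→φ2] = [1, 1]
r5 m[rain→φ1] = [56, 15]
r5 m[rain→φ4] = [2304, 1800]
r5 m[rain→φ7] = [2016, 1080]
r5 m[sun→φ5] = [1, 1]
r5 m[wet→φ4] = [1, 1]
r5 m[ice→φ3] = [1, 1]
r6 m[φ0→fog] = [196, 864]
r6 m[φ0→slip] = [16128, 3024]
r6 m[φ1→fog] = [504, 224]
r6 m[φ1→rain] = [31104, 38880]
r6 m[φ2→slip] = [6, 7]
r6 m[φ2→wind] = [32400, 38880]
r6 m[φ3→slip] = [6, 7]
r6 m[φ3→ice] = [38880, 25920]
r6 m[φ4→rain] = [7, 3]
r6 m[φ4→wet] = [16128, 13824]
r6 m[φ5→fog] = [6, 9]
r6 m[φ5→sun] = [1354752, 1741824]
r6 m[φ6→slip] = [3, 4]
r6 m[φ7→rain] = [8, 5]
r6 m[fog→φ0] = [3024, 2016]
r6 m[fog→φ1] = [1176, 7776]
r6 m[fog→φ5] = [98784, 193536]
r6 m[slip→φ0] = [108, 196]
r6 m[slip→φ2] = [290304, 84672]
r6 m[slip→φ3] = [290304, 84672]
r6 m[slip→φ6] = [580608, 148176]
r6 m[wind→φ2] = [1, 1]
r6 m[rain→φ1] = [56, 15]
r6 m[rain→φ4] = [248832, 194400]
r6 m[rain→φ7] = [217728, 116640]
r6 m[sun→φ5] = [1, 1]
r6 m[wet→φ4] = [1, 1]
r6 m[ice→φ3] = [1, 1]
r7 m[φ0→fog] = [196, 864]
r7 m[φ0→slip] = [16128, 3024]
r7 m[φ1→fog] = [504, 224]
r7 m[φ1→rain] = [31104, 38880]
r7 m[φ2→slip] = [6, 7]
r7 m[φ2→wind] = [1451520, 1741824]
r7 m[φ3→slip] = [6, 7]
r7 m[φ3→ice] = [1741824, 1161216]
r7 m[φ4→rain] = [7, 3]
r7 m[φ4→wet] = [1741824, 1492992]
r7 m[φ5→fog] = [6, 9]
r7 m[φ5→sun] = [1354752, 1741824]
r7 m[φ6→slip] = [3, 4]
r7 m[φ7→rain] = [8, 5]
r7 m[fog→φ0] = [3024, 2016]
r7 m[fog→φ1] = [1176, 7776]
r7 m[fog→φ5] = [98784, 193536]
r7 m[slip→φ0] = [108, 196]
r7 m[slip→φ2] = [290304, 84672]
r7 m[slip→φ3] = [290304, 84672]
r7 m[slip→φ6] = [580608, 148176]
r7 m[wind→φ2] = [1, 1]
r7 m[rain→φ1] = [56, 15]
r7 m[rain→φ4] = [248832, 194400]
r7 m[rain→φ7] = [217728, 116640]
r7 m[sun→φ5] = [1, 1]
r7 m[wet→φ4] = [1, 1]
r7 m[ice→φ3] = [1, 1]
r8 m[φ0→fog] = [196, 864]
r8 m[φ0→slip] = [16128, 3024]
r8 m[φ1→fog] = [504, 224]
r8 m[φ1→rain] = [31104, 38880]
r8 m[φ2→slip] = [6, 7]
r8 m[φ2→wind] = [1451520, 1741824]
r8 m[φ3→slip] = [6, 7]
r8 m[φ3→ice] = [1741824, 1161216]
r8 m[φ4→rain] = [7, 3]
r8 m[φ4→wet] = [1741824, 1492992]
r8 m[φ5→fog] = [6, 9]
r8 m[φ5→sun] = [1354752, 1741824]
r8 m[φ6→slip] = [3, 4]
r8 m[φ7→rain] = [8, 5]
r8 m[fog→φ0] = [3024, 2016]
r8 m[fog→φ1] = [1176, 7776]
r8 m[fog→φ5] = [98784, 193536]
r8 m[slip→φ0] = [108, 196]
r8 m[slip→φ2] = [290304, 84672]
r8 m[slip→φ3] = [290304, 84672]
r8 m[slip→φ6] = [580608, 148176]
r8 m[wind→φ2] = [1, 1]
r8 m[rain→φ1] = [56, 15]
r8 m[rain→φ4] = [248832, 194400]
r8 m[rain→φ7] = [217728, 116640]
r8 m[sun→φ5] = [1, 1]
r8 m[wet→φ4] = [1, 1]
r8 m[ice→φ3] = [1, 1]
fixed point reached at round 8
b[sun] = ⊗ incoming = [1354752, 1741824]

b[sun] = [1354752, 1741824]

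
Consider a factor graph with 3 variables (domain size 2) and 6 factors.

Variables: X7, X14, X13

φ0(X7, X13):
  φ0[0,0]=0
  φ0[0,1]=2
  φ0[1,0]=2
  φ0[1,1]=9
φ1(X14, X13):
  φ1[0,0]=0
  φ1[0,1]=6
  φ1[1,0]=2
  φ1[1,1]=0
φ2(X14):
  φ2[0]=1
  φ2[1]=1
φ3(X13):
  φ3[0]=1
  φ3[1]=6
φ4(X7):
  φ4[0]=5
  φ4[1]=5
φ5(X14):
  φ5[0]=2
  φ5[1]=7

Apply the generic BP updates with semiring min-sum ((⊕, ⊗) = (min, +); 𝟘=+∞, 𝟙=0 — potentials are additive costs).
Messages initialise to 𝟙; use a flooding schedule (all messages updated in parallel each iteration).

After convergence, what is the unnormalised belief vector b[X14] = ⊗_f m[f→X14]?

b[X14] = [9, 16]

init: all messages = 𝟙 over 2 values
r1 m[φ0→X7] = [0, 2]
r1 m[φ0→X13] = [0, 2]
r1 m[φ1→X14] = [0, 0]
r1 m[φ1→X13] = [0, 0]
r1 m[φ2→X14] = [1, 1]
r1 m[φ3→X13] = [1, 6]
r1 m[φ4→X7] = [5, 5]
r1 m[φ5→X14] = [2, 7]
r1 m[X7→φ0] = [0, 0]
r1 m[X7→φ4] = [0, 0]
r1 m[X14→φ1] = [0, 0]
r1 m[X14→φ2] = [0, 0]
r1 m[X14→φ5] = [0, 0]
r1 m[X13→φ0] = [0, 0]
r1 m[X13→φ1] = [0, 0]
r1 m[X13→φ3] = [0, 0]
r2 m[φ0→X7] = [0, 2]
r2 m[φ0→X13] = [0, 2]
r2 m[φ1→X14] = [0, 0]
r2 m[φ1→X13] = [0, 0]
r2 m[φ2→X14] = [1, 1]
r2 m[φ3→X13] = [1, 6]
r2 m[φ4→X7] = [5, 5]
r2 m[φ5→X14] = [2, 7]
r2 m[X7→φ0] = [5, 5]
r2 m[X7→φ4] = [0, 2]
r2 m[X14→φ1] = [3, 8]
r2 m[X14→φ2] = [2, 7]
r2 m[X14→φ5] = [1, 1]
r2 m[X13→φ0] = [1, 6]
r2 m[X13→φ1] = [1, 8]
r2 m[X13→φ3] = [0, 2]
r3 m[φ0→X7] = [1, 3]
r3 m[φ0→X13] = [5, 7]
r3 m[φ1→X14] = [1, 3]
r3 m[φ1→X13] = [3, 8]
r3 m[φ2→X14] = [1, 1]
r3 m[φ3→X13] = [1, 6]
r3 m[φ4→X7] = [5, 5]
r3 m[φ5→X14] = [2, 7]
r3 m[X7→φ0] = [5, 5]
r3 m[X7→φ4] = [0, 2]
r3 m[X14→φ1] = [3, 8]
r3 m[X14→φ2] = [2, 7]
r3 m[X14→φ5] = [1, 1]
r3 m[X13→φ0] = [1, 6]
r3 m[X13→φ1] = [1, 8]
r3 m[X13→φ3] = [0, 2]
r4 m[φ0→X7] = [1, 3]
r4 m[φ0→X13] = [5, 7]
r4 m[φ1→X14] = [1, 3]
r4 m[φ1→X13] = [3, 8]
r4 m[φ2→X14] = [1, 1]
r4 m[φ3→X13] = [1, 6]
r4 m[φ4→X7] = [5, 5]
r4 m[φ5→X14] = [2, 7]
r4 m[X7→φ0] = [5, 5]
r4 m[X7→φ4] = [1, 3]
r4 m[X14→φ1] = [3, 8]
r4 m[X14→φ2] = [3, 10]
r4 m[X14→φ5] = [2, 4]
r4 m[X13→φ0] = [4, 14]
r4 m[X13→φ1] = [6, 13]
r4 m[X13→φ3] = [8, 15]
r5 m[φ0→X7] = [4, 6]
r5 m[φ0→X13] = [5, 7]
r5 m[φ1→X14] = [6, 8]
r5 m[φ1→X13] = [3, 8]
r5 m[φ2→X14] = [1, 1]
r5 m[φ3→X13] = [1, 6]
r5 m[φ4→X7] = [5, 5]
r5 m[φ5→X14] = [2, 7]
r5 m[X7→φ0] = [5, 5]
r5 m[X7→φ4] = [1, 3]
r5 m[X14→φ1] = [3, 8]
r5 m[X14→φ2] = [3, 10]
r5 m[X14→φ5] = [2, 4]
r5 m[X13→φ0] = [4, 14]
r5 m[X13→φ1] = [6, 13]
r5 m[X13→φ3] = [8, 15]
r6 m[φ0→X7] = [4, 6]
r6 m[φ0→X13] = [5, 7]
r6 m[φ1→X14] = [6, 8]
r6 m[φ1→X13] = [3, 8]
r6 m[φ2→X14] = [1, 1]
r6 m[φ3→X13] = [1, 6]
r6 m[φ4→X7] = [5, 5]
r6 m[φ5→X14] = [2, 7]
r6 m[X7→φ0] = [5, 5]
r6 m[X7→φ4] = [4, 6]
r6 m[X14→φ1] = [3, 8]
r6 m[X14→φ2] = [8, 15]
r6 m[X14→φ5] = [7, 9]
r6 m[X13→φ0] = [4, 14]
r6 m[X13→φ1] = [6, 13]
r6 m[X13→φ3] = [8, 15]
r7 m[φ0→X7] = [4, 6]
r7 m[φ0→X13] = [5, 7]
r7 m[φ1→X14] = [6, 8]
r7 m[φ1→X13] = [3, 8]
r7 m[φ2→X14] = [1, 1]
r7 m[φ3→X13] = [1, 6]
r7 m[φ4→X7] = [5, 5]
r7 m[φ5→X14] = [2, 7]
r7 m[X7→φ0] = [5, 5]
r7 m[X7→φ4] = [4, 6]
r7 m[X14→φ1] = [3, 8]
r7 m[X14→φ2] = [8, 15]
r7 m[X14→φ5] = [7, 9]
r7 m[X13→φ0] = [4, 14]
r7 m[X13→φ1] = [6, 13]
r7 m[X13→φ3] = [8, 15]
fixed point reached at round 7
b[X14] = ⊗ incoming = [9, 16]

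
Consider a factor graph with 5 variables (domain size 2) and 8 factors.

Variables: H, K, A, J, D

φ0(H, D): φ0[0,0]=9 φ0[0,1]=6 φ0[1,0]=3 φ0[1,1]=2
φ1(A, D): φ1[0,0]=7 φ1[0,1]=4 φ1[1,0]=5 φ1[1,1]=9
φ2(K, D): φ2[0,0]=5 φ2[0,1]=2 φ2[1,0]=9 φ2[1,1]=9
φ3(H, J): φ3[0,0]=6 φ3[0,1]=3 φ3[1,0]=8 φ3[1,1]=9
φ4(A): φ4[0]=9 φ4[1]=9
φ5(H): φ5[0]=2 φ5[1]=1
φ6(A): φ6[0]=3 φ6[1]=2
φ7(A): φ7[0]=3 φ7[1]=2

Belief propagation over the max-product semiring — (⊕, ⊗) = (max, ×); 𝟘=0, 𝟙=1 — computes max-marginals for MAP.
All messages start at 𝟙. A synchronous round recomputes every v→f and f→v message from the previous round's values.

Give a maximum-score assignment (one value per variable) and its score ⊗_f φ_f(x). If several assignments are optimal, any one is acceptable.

assignment: (H=0, K=1, A=0, J=0, D=0); score = 551124

init: all messages = 𝟙 over 2 values
r1 m[φ0→H] = [9, 3]
r1 m[φ0→D] = [9, 6]
r1 m[φ1→A] = [7, 9]
r1 m[φ1→D] = [7, 9]
r1 m[φ2→K] = [5, 9]
r1 m[φ2→D] = [9, 9]
r1 m[φ3→H] = [6, 9]
r1 m[φ3→J] = [8, 9]
r1 m[φ4→A] = [9, 9]
r1 m[φ5→H] = [2, 1]
r1 m[φ6→A] = [3, 2]
r1 m[φ7→A] = [3, 2]
r1 m[H→φ0] = [1, 1]
r1 m[H→φ3] = [1, 1]
r1 m[H→φ5] = [1, 1]
r1 m[K→φ2] = [1, 1]
r1 m[A→φ1] = [1, 1]
r1 m[A→φ4] = [1, 1]
r1 m[A→φ6] = [1, 1]
r1 m[A→φ7] = [1, 1]
r1 m[J→φ3] = [1, 1]
r1 m[D→φ0] = [1, 1]
r1 m[D→φ1] = [1, 1]
r1 m[D→φ2] = [1, 1]
r2 m[φ0→H] = [9, 3]
r2 m[φ0→D] = [9, 6]
r2 m[φ1→A] = [7, 9]
r2 m[φ1→D] = [7, 9]
r2 m[φ2→K] = [5, 9]
r2 m[φ2→D] = [9, 9]
r2 m[φ3→H] = [6, 9]
r2 m[φ3→J] = [8, 9]
r2 m[φ4→A] = [9, 9]
r2 m[φ5→H] = [2, 1]
r2 m[φ6→A] = [3, 2]
r2 m[φ7→A] = [3, 2]
r2 m[H→φ0] = [12, 9]
r2 m[H→φ3] = [18, 3]
r2 m[H→φ5] = [54, 27]
r2 m[K→φ2] = [1, 1]
r2 m[A→φ1] = [81, 36]
r2 m[A→φ4] = [63, 36]
r2 m[A→φ6] = [189, 162]
r2 m[A→φ7] = [189, 162]
r2 m[J→φ3] = [1, 1]
r2 m[D→φ0] = [63, 81]
r2 m[D→φ1] = [81, 54]
r2 m[D→φ2] = [63, 54]
r3 m[φ0→H] = [567, 189]
r3 m[φ0→D] = [108, 72]
r3 m[φ1→A] = [567, 486]
r3 m[φ1→D] = [567, 324]
r3 m[φ2→K] = [315, 567]
r3 m[φ2→D] = [9, 9]
r3 m[φ3→H] = [6, 9]
r3 m[φ3→J] = [108, 54]
r3 m[φ4→A] = [9, 9]
r3 m[φ5→H] = [2, 1]
r3 m[φ6→A] = [3, 2]
r3 m[φ7→A] = [3, 2]
r3 m[H→φ0] = [12, 9]
r3 m[H→φ3] = [18, 3]
r3 m[H→φ5] = [54, 27]
r3 m[K→φ2] = [1, 1]
r3 m[A→φ1] = [81, 36]
r3 m[A→φ4] = [63, 36]
r3 m[A→φ6] = [189, 162]
r3 m[A→φ7] = [189, 162]
r3 m[J→φ3] = [1, 1]
r3 m[D→φ0] = [63, 81]
r3 m[D→φ1] = [81, 54]
r3 m[D→φ2] = [63, 54]
r4 m[φ0→H] = [567, 189]
r4 m[φ0→D] = [108, 72]
r4 m[φ1→A] = [567, 486]
r4 m[φ1→D] = [567, 324]
r4 m[φ2→K] = [315, 567]
r4 m[φ2→D] = [9, 9]
r4 m[φ3→H] = [6, 9]
r4 m[φ3→J] = [108, 54]
r4 m[φ4→A] = [9, 9]
r4 m[φ5→H] = [2, 1]
r4 m[φ6→A] = [3, 2]
r4 m[φ7→A] = [3, 2]
r4 m[H→φ0] = [12, 9]
r4 m[H→φ3] = [1134, 189]
r4 m[H→φ5] = [3402, 1701]
r4 m[K→φ2] = [1, 1]
r4 m[A→φ1] = [81, 36]
r4 m[A→φ4] = [5103, 1944]
r4 m[A→φ6] = [15309, 8748]
r4 m[A→φ7] = [15309, 8748]
r4 m[J→φ3] = [1, 1]
r4 m[D→φ0] = [5103, 2916]
r4 m[D→φ1] = [972, 648]
r4 m[D→φ2] = [61236, 23328]
r5 m[φ0→H] = [45927, 15309]
r5 m[φ0→D] = [108, 72]
r5 m[φ1→A] = [6804, 5832]
r5 m[φ1→D] = [567, 324]
r5 m[φ2→K] = [306180, 551124]
r5 m[φ2→D] = [9, 9]
r5 m[φ3→H] = [6, 9]
r5 m[φ3→J] = [6804, 3402]
r5 m[φ4→A] = [9, 9]
r5 m[φ5→H] = [2, 1]
r5 m[φ6→A] = [3, 2]
r5 m[φ7→A] = [3, 2]
r5 m[H→φ0] = [12, 9]
r5 m[H→φ3] = [1134, 189]
r5 m[H→φ5] = [3402, 1701]
r5 m[K→φ2] = [1, 1]
r5 m[A→φ1] = [81, 36]
r5 m[A→φ4] = [5103, 1944]
r5 m[A→φ6] = [15309, 8748]
r5 m[A→φ7] = [15309, 8748]
r5 m[J→φ3] = [1, 1]
r5 m[D→φ0] = [5103, 2916]
r5 m[D→φ1] = [972, 648]
r5 m[D→φ2] = [61236, 23328]
r6 m[φ0→H] = [45927, 15309]
r6 m[φ0→D] = [108, 72]
r6 m[φ1→A] = [6804, 5832]
r6 m[φ1→D] = [567, 324]
r6 m[φ2→K] = [306180, 551124]
r6 m[φ2→D] = [9, 9]
r6 m[φ3→H] = [6, 9]
r6 m[φ3→J] = [6804, 3402]
r6 m[φ4→A] = [9, 9]
r6 m[φ5→H] = [2, 1]
r6 m[φ6→A] = [3, 2]
r6 m[φ7→A] = [3, 2]
r6 m[H→φ0] = [12, 9]
r6 m[H→φ3] = [91854, 15309]
r6 m[H→φ5] = [275562, 137781]
r6 m[K→φ2] = [1, 1]
r6 m[A→φ1] = [81, 36]
r6 m[A→φ4] = [61236, 23328]
r6 m[A→φ6] = [183708, 104976]
r6 m[A→φ7] = [183708, 104976]
r6 m[J→φ3] = [1, 1]
r6 m[D→φ0] = [5103, 2916]
r6 m[D→φ1] = [972, 648]
r6 m[D→φ2] = [61236, 23328]
r7 m[φ0→H] = [45927, 15309]
r7 m[φ0→D] = [108, 72]
r7 m[φ1→A] = [6804, 5832]
r7 m[φ1→D] = [567, 324]
r7 m[φ2→K] = [306180, 551124]
r7 m[φ2→D] = [9, 9]
r7 m[φ3→H] = [6, 9]
r7 m[φ3→J] = [551124, 275562]
r7 m[φ4→A] = [9, 9]
r7 m[φ5→H] = [2, 1]
r7 m[φ6→A] = [3, 2]
r7 m[φ7→A] = [3, 2]
r7 m[H→φ0] = [12, 9]
r7 m[H→φ3] = [91854, 15309]
r7 m[H→φ5] = [275562, 137781]
r7 m[K→φ2] = [1, 1]
r7 m[A→φ1] = [81, 36]
r7 m[A→φ4] = [61236, 23328]
r7 m[A→φ6] = [183708, 104976]
r7 m[A→φ7] = [183708, 104976]
r7 m[J→φ3] = [1, 1]
r7 m[D→φ0] = [5103, 2916]
r7 m[D→φ1] = [972, 648]
r7 m[D→φ2] = [61236, 23328]
r8 m[φ0→H] = [45927, 15309]
r8 m[φ0→D] = [108, 72]
r8 m[φ1→A] = [6804, 5832]
r8 m[φ1→D] = [567, 324]
r8 m[φ2→K] = [306180, 551124]
r8 m[φ2→D] = [9, 9]
r8 m[φ3→H] = [6, 9]
r8 m[φ3→J] = [551124, 275562]
r8 m[φ4→A] = [9, 9]
r8 m[φ5→H] = [2, 1]
r8 m[φ6→A] = [3, 2]
r8 m[φ7→A] = [3, 2]
r8 m[H→φ0] = [12, 9]
r8 m[H→φ3] = [91854, 15309]
r8 m[H→φ5] = [275562, 137781]
r8 m[K→φ2] = [1, 1]
r8 m[A→φ1] = [81, 36]
r8 m[A→φ4] = [61236, 23328]
r8 m[A→φ6] = [183708, 104976]
r8 m[A→φ7] = [183708, 104976]
r8 m[J→φ3] = [1, 1]
r8 m[D→φ0] = [5103, 2916]
r8 m[D→φ1] = [972, 648]
r8 m[D→φ2] = [61236, 23328]
fixed point reached at round 8
traceback from H: (H=0, K=1, A=0, J=0, D=0), score=551124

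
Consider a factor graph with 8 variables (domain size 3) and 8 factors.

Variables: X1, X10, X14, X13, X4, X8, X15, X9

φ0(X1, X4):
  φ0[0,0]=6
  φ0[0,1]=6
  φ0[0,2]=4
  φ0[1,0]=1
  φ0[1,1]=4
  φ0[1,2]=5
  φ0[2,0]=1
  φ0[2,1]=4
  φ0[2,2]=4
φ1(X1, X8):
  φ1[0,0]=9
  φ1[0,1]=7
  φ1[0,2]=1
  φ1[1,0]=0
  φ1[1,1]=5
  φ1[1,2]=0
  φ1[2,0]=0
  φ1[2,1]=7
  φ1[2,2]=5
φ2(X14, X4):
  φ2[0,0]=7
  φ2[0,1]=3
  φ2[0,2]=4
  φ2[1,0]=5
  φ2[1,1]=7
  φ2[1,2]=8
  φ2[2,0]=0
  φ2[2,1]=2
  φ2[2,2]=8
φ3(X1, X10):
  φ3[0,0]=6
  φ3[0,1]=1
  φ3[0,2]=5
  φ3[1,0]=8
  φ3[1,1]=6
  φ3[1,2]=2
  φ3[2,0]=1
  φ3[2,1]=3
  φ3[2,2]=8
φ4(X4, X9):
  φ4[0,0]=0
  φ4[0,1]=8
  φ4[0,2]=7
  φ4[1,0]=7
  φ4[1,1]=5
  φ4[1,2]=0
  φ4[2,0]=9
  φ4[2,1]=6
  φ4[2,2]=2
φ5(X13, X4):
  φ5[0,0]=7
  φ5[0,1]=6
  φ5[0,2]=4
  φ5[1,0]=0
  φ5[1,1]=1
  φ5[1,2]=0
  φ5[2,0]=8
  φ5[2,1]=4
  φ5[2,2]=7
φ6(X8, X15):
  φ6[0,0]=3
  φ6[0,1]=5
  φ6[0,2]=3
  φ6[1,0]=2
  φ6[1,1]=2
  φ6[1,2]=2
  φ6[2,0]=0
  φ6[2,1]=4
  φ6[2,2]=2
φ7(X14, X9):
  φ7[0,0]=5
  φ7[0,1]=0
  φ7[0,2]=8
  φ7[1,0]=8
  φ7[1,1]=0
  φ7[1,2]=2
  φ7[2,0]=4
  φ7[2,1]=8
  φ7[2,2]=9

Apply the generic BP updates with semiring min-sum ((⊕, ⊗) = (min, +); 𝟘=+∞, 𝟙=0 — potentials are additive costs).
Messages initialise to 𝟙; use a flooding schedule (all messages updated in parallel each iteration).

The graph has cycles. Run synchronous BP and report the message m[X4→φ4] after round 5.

message @ round 5 = [6, 9, 9]

init: all messages = 𝟙 over 3 values
r1 m[φ0→X1] = [4, 1, 1]
r1 m[φ0→X4] = [1, 4, 4]
r1 m[φ1→X1] = [1, 0, 0]
r1 m[φ1→X8] = [0, 5, 0]
r1 m[φ2→X14] = [3, 5, 0]
r1 m[φ2→X4] = [0, 2, 4]
r1 m[φ3→X1] = [1, 2, 1]
r1 m[φ3→X10] = [1, 1, 2]
r1 m[φ4→X4] = [0, 0, 2]
r1 m[φ4→X9] = [0, 5, 0]
r1 m[φ5→X13] = [4, 0, 4]
r1 m[φ5→X4] = [0, 1, 0]
r1 m[φ6→X8] = [3, 2, 0]
r1 m[φ6→X15] = [0, 2, 2]
r1 m[φ7→X14] = [0, 0, 4]
r1 m[φ7→X9] = [4, 0, 2]
r1 m[X1→φ0] = [0, 0, 0]
r1 m[X1→φ1] = [0, 0, 0]
r1 m[X1→φ3] = [0, 0, 0]
r1 m[X10→φ3] = [0, 0, 0]
r1 m[X14→φ2] = [0, 0, 0]
r1 m[X14→φ7] = [0, 0, 0]
r1 m[X13→φ5] = [0, 0, 0]
r1 m[X4→φ0] = [0, 0, 0]
r1 m[X4→φ2] = [0, 0, 0]
r1 m[X4→φ4] = [0, 0, 0]
r1 m[X4→φ5] = [0, 0, 0]
r1 m[X8→φ1] = [0, 0, 0]
r1 m[X8→φ6] = [0, 0, 0]
r1 m[X15→φ6] = [0, 0, 0]
r1 m[X9→φ4] = [0, 0, 0]
r1 m[X9→φ7] = [0, 0, 0]
r2 m[φ0→X1] = [4, 1, 1]
r2 m[φ0→X4] = [1, 4, 4]
r2 m[φ1→X1] = [1, 0, 0]
r2 m[φ1→X8] = [0, 5, 0]
r2 m[φ2→X14] = [3, 5, 0]
r2 m[φ2→X4] = [0, 2, 4]
r2 m[φ3→X1] = [1, 2, 1]
r2 m[φ3→X10] = [1, 1, 2]
r2 m[φ4→X4] = [0, 0, 2]
r2 m[φ4→X9] = [0, 5, 0]
r2 m[φ5→X13] = [4, 0, 4]
r2 m[φ5→X4] = [0, 1, 0]
r2 m[φ6→X8] = [3, 2, 0]
r2 m[φ6→X15] = [0, 2, 2]
r2 m[φ7→X14] = [0, 0, 4]
r2 m[φ7→X9] = [4, 0, 2]
r2 m[X1→φ0] = [2, 2, 1]
r2 m[X1→φ1] = [5, 3, 2]
r2 m[X1→φ3] = [5, 1, 1]
r2 m[X10→φ3] = [0, 0, 0]
r2 m[X14→φ2] = [0, 0, 4]
r2 m[X14→φ7] = [3, 5, 0]
r2 m[X13→φ5] = [0, 0, 0]
r2 m[X4→φ0] = [0, 3, 6]
r2 m[X4→φ2] = [1, 5, 6]
r2 m[X4→φ4] = [1, 7, 8]
r2 m[X4→φ5] = [1, 6, 10]
r2 m[X8→φ1] = [3, 2, 0]
r2 m[X8→φ6] = [0, 5, 0]
r2 m[X15→φ6] = [0, 0, 0]
r2 m[X9→φ4] = [4, 0, 2]
r2 m[X9→φ7] = [0, 5, 0]
r3 m[φ0→X1] = [6, 1, 1]
r3 m[φ0→X4] = [2, 5, 5]
r3 m[φ1→X1] = [1, 0, 3]
r3 m[φ1→X8] = [2, 8, 3]
r3 m[φ2→X14] = [8, 6, 1]
r3 m[φ2→X4] = [4, 3, 4]
r3 m[φ3→X1] = [1, 2, 1]
r3 m[φ3→X10] = [2, 4, 3]
r3 m[φ4→X4] = [4, 2, 4]
r3 m[φ4→X9] = [1, 9, 7]
r3 m[φ5→X13] = [8, 1, 9]
r3 m[φ5→X4] = [0, 1, 0]
r3 m[φ6→X8] = [3, 2, 0]
r3 m[φ6→X15] = [0, 4, 2]
r3 m[φ7→X14] = [5, 2, 4]
r3 m[φ7→X9] = [4, 3, 7]
r3 m[X1→φ0] = [2, 2, 1]
r3 m[X1→φ1] = [5, 3, 2]
r3 m[X1→φ3] = [5, 1, 1]
r3 m[X10→φ3] = [0, 0, 0]
r3 m[X14→φ2] = [0, 0, 4]
r3 m[X14→φ7] = [3, 5, 0]
r3 m[X13→φ5] = [0, 0, 0]
r3 m[X4→φ0] = [0, 3, 6]
r3 m[X4→φ2] = [1, 5, 6]
r3 m[X4→φ4] = [1, 7, 8]
r3 m[X4→φ5] = [1, 6, 10]
r3 m[X8→φ1] = [3, 2, 0]
r3 m[X8→φ6] = [0, 5, 0]
r3 m[X15→φ6] = [0, 0, 0]
r3 m[X9→φ4] = [4, 0, 2]
r3 m[X9→φ7] = [0, 5, 0]
r4 m[φ0→X1] = [6, 1, 1]
r4 m[φ0→X4] = [2, 5, 5]
r4 m[φ1→X1] = [1, 0, 3]
r4 m[φ1→X8] = [2, 8, 3]
r4 m[φ2→X14] = [8, 6, 1]
r4 m[φ2→X4] = [4, 3, 4]
r4 m[φ3→X1] = [1, 2, 1]
r4 m[φ3→X10] = [2, 4, 3]
r4 m[φ4→X4] = [4, 2, 4]
r4 m[φ4→X9] = [1, 9, 7]
r4 m[φ5→X13] = [8, 1, 9]
r4 m[φ5→X4] = [0, 1, 0]
r4 m[φ6→X8] = [3, 2, 0]
r4 m[φ6→X15] = [0, 4, 2]
r4 m[φ7→X14] = [5, 2, 4]
r4 m[φ7→X9] = [4, 3, 7]
r4 m[X1→φ0] = [2, 2, 4]
r4 m[X1→φ1] = [7, 3, 2]
r4 m[X1→φ3] = [7, 1, 4]
r4 m[X10→φ3] = [0, 0, 0]
r4 m[X14→φ2] = [5, 2, 4]
r4 m[X14→φ7] = [8, 6, 1]
r4 m[X13→φ5] = [0, 0, 0]
r4 m[X4→φ0] = [8, 6, 8]
r4 m[X4→φ2] = [6, 8, 9]
r4 m[X4→φ4] = [6, 9, 9]
r4 m[X4→φ5] = [10, 10, 13]
r4 m[X8→φ1] = [3, 2, 0]
r4 m[X8→φ6] = [2, 8, 3]
r4 m[X15→φ6] = [0, 0, 0]
r4 m[X9→φ4] = [4, 3, 7]
r4 m[X9→φ7] = [1, 9, 7]
r5 m[φ0→X1] = [12, 9, 9]
r5 m[φ0→X4] = [3, 6, 6]
r5 m[φ1→X1] = [1, 0, 3]
r5 m[φ1→X8] = [2, 8, 3]
r5 m[φ2→X14] = [11, 11, 6]
r5 m[φ2→X4] = [4, 6, 9]
r5 m[φ3→X1] = [1, 2, 1]
r5 m[φ3→X10] = [5, 7, 3]
r5 m[φ4→X4] = [4, 7, 9]
r5 m[φ4→X9] = [6, 14, 9]
r5 m[φ5→X13] = [16, 10, 14]
r5 m[φ5→X4] = [0, 1, 0]
r5 m[φ6→X8] = [3, 2, 0]
r5 m[φ6→X15] = [3, 7, 5]
r5 m[φ7→X14] = [6, 9, 5]
r5 m[φ7→X9] = [5, 6, 8]
r5 m[X1→φ0] = [2, 2, 4]
r5 m[X1→φ1] = [7, 3, 2]
r5 m[X1→φ3] = [7, 1, 4]
r5 m[X10→φ3] = [0, 0, 0]
r5 m[X14→φ2] = [5, 2, 4]
r5 m[X14→φ7] = [8, 6, 1]
r5 m[X13→φ5] = [0, 0, 0]
r5 m[X4→φ0] = [8, 6, 8]
r5 m[X4→φ2] = [6, 8, 9]
r5 m[X4→φ4] = [6, 9, 9]
r5 m[X4→φ5] = [10, 10, 13]
r5 m[X8→φ1] = [3, 2, 0]
r5 m[X8→φ6] = [2, 8, 3]
r5 m[X15→φ6] = [0, 0, 0]
r5 m[X9→φ4] = [4, 3, 7]
r5 m[X9→φ7] = [1, 9, 7]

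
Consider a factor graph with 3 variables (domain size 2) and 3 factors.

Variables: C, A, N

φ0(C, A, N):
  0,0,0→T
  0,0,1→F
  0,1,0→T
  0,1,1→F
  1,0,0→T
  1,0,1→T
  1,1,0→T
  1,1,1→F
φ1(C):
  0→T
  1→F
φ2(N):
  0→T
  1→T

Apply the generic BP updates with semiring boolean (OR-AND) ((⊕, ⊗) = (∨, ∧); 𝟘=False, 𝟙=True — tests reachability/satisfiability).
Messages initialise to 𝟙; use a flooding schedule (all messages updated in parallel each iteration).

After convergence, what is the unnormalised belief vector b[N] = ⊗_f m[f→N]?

init: all messages = 𝟙 over 2 values
r1 m[φ0→C] = [T, T]
r1 m[φ0→A] = [T, T]
r1 m[φ0→N] = [T, T]
r1 m[φ1→C] = [T, F]
r1 m[φ2→N] = [T, T]
r1 m[C→φ0] = [T, T]
r1 m[C→φ1] = [T, T]
r1 m[A→φ0] = [T, T]
r1 m[N→φ0] = [T, T]
r1 m[N→φ2] = [T, T]
r2 m[φ0→C] = [T, T]
r2 m[φ0→A] = [T, T]
r2 m[φ0→N] = [T, T]
r2 m[φ1→C] = [T, F]
r2 m[φ2→N] = [T, T]
r2 m[C→φ0] = [T, F]
r2 m[C→φ1] = [T, T]
r2 m[A→φ0] = [T, T]
r2 m[N→φ0] = [T, T]
r2 m[N→φ2] = [T, T]
r3 m[φ0→C] = [T, T]
r3 m[φ0→A] = [T, T]
r3 m[φ0→N] = [T, F]
r3 m[φ1→C] = [T, F]
r3 m[φ2→N] = [T, T]
r3 m[C→φ0] = [T, F]
r3 m[C→φ1] = [T, T]
r3 m[A→φ0] = [T, T]
r3 m[N→φ0] = [T, T]
r3 m[N→φ2] = [T, T]
r4 m[φ0→C] = [T, T]
r4 m[φ0→A] = [T, T]
r4 m[φ0→N] = [T, F]
r4 m[φ1→C] = [T, F]
r4 m[φ2→N] = [T, T]
r4 m[C→φ0] = [T, F]
r4 m[C→φ1] = [T, T]
r4 m[A→φ0] = [T, T]
r4 m[N→φ0] = [T, T]
r4 m[N→φ2] = [T, F]
r5 m[φ0→C] = [T, T]
r5 m[φ0→A] = [T, T]
r5 m[φ0→N] = [T, F]
r5 m[φ1→C] = [T, F]
r5 m[φ2→N] = [T, T]
r5 m[C→φ0] = [T, F]
r5 m[C→φ1] = [T, T]
r5 m[A→φ0] = [T, T]
r5 m[N→φ0] = [T, T]
r5 m[N→φ2] = [T, F]
fixed point reached at round 5
b[N] = ⊗ incoming = [T, F]

b[N] = [T, F]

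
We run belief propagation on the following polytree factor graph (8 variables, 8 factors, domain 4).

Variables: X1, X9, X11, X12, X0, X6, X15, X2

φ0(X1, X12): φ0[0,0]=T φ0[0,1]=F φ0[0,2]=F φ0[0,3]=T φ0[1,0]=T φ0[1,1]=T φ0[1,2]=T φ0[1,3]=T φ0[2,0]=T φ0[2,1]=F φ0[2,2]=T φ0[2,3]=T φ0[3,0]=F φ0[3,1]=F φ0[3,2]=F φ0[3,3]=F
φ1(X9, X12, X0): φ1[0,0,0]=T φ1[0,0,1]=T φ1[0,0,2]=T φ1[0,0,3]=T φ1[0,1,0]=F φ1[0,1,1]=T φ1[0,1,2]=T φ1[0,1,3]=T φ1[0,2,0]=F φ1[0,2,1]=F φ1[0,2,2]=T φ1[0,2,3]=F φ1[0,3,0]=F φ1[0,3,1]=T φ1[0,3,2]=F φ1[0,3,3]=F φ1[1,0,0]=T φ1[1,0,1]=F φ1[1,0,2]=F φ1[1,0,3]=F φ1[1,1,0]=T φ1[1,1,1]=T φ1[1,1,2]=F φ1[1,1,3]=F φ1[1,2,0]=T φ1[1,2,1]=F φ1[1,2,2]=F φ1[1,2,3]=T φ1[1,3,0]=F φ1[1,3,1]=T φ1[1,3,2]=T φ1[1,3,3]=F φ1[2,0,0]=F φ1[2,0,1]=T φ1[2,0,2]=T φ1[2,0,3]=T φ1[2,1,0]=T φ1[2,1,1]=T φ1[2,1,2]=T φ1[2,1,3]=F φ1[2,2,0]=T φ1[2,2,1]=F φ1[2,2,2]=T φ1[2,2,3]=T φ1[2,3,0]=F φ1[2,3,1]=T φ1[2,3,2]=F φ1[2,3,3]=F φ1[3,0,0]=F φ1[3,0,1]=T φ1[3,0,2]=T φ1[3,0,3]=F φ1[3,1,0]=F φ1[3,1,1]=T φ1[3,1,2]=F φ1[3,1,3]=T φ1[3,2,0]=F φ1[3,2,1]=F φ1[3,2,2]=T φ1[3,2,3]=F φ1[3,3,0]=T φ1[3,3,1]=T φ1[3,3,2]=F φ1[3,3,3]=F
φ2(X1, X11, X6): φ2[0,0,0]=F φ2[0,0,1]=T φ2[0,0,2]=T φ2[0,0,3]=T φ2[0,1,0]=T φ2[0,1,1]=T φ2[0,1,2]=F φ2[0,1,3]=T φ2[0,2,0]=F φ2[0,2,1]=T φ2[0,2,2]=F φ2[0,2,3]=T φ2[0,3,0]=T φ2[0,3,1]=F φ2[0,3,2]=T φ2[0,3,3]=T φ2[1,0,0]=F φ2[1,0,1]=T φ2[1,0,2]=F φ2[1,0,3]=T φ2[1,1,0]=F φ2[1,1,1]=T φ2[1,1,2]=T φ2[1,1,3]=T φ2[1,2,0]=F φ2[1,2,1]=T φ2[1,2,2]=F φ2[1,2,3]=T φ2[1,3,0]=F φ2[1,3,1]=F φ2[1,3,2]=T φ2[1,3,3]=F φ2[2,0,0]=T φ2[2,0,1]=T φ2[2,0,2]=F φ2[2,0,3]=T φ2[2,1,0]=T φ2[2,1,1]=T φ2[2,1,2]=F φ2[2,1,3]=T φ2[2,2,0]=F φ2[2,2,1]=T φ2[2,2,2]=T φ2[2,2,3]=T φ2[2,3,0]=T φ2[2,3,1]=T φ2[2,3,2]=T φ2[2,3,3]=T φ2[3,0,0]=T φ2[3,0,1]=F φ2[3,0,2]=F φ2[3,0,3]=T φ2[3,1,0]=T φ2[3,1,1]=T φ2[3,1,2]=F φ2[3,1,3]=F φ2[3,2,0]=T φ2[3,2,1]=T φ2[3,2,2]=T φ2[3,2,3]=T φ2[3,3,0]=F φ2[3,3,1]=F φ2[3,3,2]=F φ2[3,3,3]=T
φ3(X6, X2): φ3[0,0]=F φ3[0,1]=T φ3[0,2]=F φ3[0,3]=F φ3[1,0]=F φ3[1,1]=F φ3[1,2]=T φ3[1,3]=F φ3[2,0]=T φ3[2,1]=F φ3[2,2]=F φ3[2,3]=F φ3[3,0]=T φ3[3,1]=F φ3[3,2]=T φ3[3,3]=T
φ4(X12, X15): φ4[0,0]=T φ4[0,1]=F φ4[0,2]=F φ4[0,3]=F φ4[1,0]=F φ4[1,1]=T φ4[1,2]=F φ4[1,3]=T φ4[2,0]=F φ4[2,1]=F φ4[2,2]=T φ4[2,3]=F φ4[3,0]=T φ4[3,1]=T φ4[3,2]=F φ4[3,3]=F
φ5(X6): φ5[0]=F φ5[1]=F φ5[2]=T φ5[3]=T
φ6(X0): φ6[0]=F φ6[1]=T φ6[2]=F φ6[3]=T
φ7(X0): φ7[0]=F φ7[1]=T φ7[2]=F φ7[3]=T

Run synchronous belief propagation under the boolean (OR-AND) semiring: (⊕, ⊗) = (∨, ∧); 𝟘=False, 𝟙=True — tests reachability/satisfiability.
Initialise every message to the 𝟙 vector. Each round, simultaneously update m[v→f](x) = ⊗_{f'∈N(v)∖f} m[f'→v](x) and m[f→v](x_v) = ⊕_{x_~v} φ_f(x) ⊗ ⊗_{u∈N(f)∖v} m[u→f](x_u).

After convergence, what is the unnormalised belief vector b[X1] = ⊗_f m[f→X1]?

b[X1] = [T, T, T, F]

init: all messages = 𝟙 over 4 values
r1 m[φ0→X1] = [T, T, T, F]
r1 m[φ0→X12] = [T, T, T, T]
r1 m[φ1→X9] = [T, T, T, T]
r1 m[φ1→X12] = [T, T, T, T]
r1 m[φ1→X0] = [T, T, T, T]
r1 m[φ2→X1] = [T, T, T, T]
r1 m[φ2→X11] = [T, T, T, T]
r1 m[φ2→X6] = [T, T, T, T]
r1 m[φ3→X6] = [T, T, T, T]
r1 m[φ3→X2] = [T, T, T, T]
r1 m[φ4→X12] = [T, T, T, T]
r1 m[φ4→X15] = [T, T, T, T]
r1 m[φ5→X6] = [F, F, T, T]
r1 m[φ6→X0] = [F, T, F, T]
r1 m[φ7→X0] = [F, T, F, T]
r1 m[X1→φ0] = [T, T, T, T]
r1 m[X1→φ2] = [T, T, T, T]
r1 m[X9→φ1] = [T, T, T, T]
r1 m[X11→φ2] = [T, T, T, T]
r1 m[X12→φ0] = [T, T, T, T]
r1 m[X12→φ1] = [T, T, T, T]
r1 m[X12→φ4] = [T, T, T, T]
r1 m[X0→φ1] = [T, T, T, T]
r1 m[X0→φ6] = [T, T, T, T]
r1 m[X0→φ7] = [T, T, T, T]
r1 m[X6→φ2] = [T, T, T, T]
r1 m[X6→φ3] = [T, T, T, T]
r1 m[X6→φ5] = [T, T, T, T]
r1 m[X15→φ4] = [T, T, T, T]
r1 m[X2→φ3] = [T, T, T, T]
r2 m[φ0→X1] = [T, T, T, F]
r2 m[φ0→X12] = [T, T, T, T]
r2 m[φ1→X9] = [T, T, T, T]
r2 m[φ1→X12] = [T, T, T, T]
r2 m[φ1→X0] = [T, T, T, T]
r2 m[φ2→X1] = [T, T, T, T]
r2 m[φ2→X11] = [T, T, T, T]
r2 m[φ2→X6] = [T, T, T, T]
r2 m[φ3→X6] = [T, T, T, T]
r2 m[φ3→X2] = [T, T, T, T]
r2 m[φ4→X12] = [T, T, T, T]
r2 m[φ4→X15] = [T, T, T, T]
r2 m[φ5→X6] = [F, F, T, T]
r2 m[φ6→X0] = [F, T, F, T]
r2 m[φ7→X0] = [F, T, F, T]
r2 m[X1→φ0] = [T, T, T, T]
r2 m[X1→φ2] = [T, T, T, F]
r2 m[X9→φ1] = [T, T, T, T]
r2 m[X11→φ2] = [T, T, T, T]
r2 m[X12→φ0] = [T, T, T, T]
r2 m[X12→φ1] = [T, T, T, T]
r2 m[X12→φ4] = [T, T, T, T]
r2 m[X0→φ1] = [F, T, F, T]
r2 m[X0→φ6] = [F, T, F, T]
r2 m[X0→φ7] = [F, T, F, T]
r2 m[X6→φ2] = [F, F, T, T]
r2 m[X6→φ3] = [F, F, T, T]
r2 m[X6→φ5] = [T, T, T, T]
r2 m[X15→φ4] = [T, T, T, T]
r2 m[X2→φ3] = [T, T, T, T]
r3 m[φ0→X1] = [T, T, T, F]
r3 m[φ0→X12] = [T, T, T, T]
r3 m[φ1→X9] = [T, T, T, T]
r3 m[φ1→X12] = [T, T, T, T]
r3 m[φ1→X0] = [T, T, T, T]
r3 m[φ2→X1] = [T, T, T, T]
r3 m[φ2→X11] = [T, T, T, T]
r3 m[φ2→X6] = [T, T, T, T]
r3 m[φ3→X6] = [T, T, T, T]
r3 m[φ3→X2] = [T, F, T, T]
r3 m[φ4→X12] = [T, T, T, T]
r3 m[φ4→X15] = [T, T, T, T]
r3 m[φ5→X6] = [F, F, T, T]
r3 m[φ6→X0] = [F, T, F, T]
r3 m[φ7→X0] = [F, T, F, T]
r3 m[X1→φ0] = [T, T, T, T]
r3 m[X1→φ2] = [T, T, T, F]
r3 m[X9→φ1] = [T, T, T, T]
r3 m[X11→φ2] = [T, T, T, T]
r3 m[X12→φ0] = [T, T, T, T]
r3 m[X12→φ1] = [T, T, T, T]
r3 m[X12→φ4] = [T, T, T, T]
r3 m[X0→φ1] = [F, T, F, T]
r3 m[X0→φ6] = [F, T, F, T]
r3 m[X0→φ7] = [F, T, F, T]
r3 m[X6→φ2] = [F, F, T, T]
r3 m[X6→φ3] = [F, F, T, T]
r3 m[X6→φ5] = [T, T, T, T]
r3 m[X15→φ4] = [T, T, T, T]
r3 m[X2→φ3] = [T, T, T, T]
r4 m[φ0→X1] = [T, T, T, F]
r4 m[φ0→X12] = [T, T, T, T]
r4 m[φ1→X9] = [T, T, T, T]
r4 m[φ1→X12] = [T, T, T, T]
r4 m[φ1→X0] = [T, T, T, T]
r4 m[φ2→X1] = [T, T, T, T]
r4 m[φ2→X11] = [T, T, T, T]
r4 m[φ2→X6] = [T, T, T, T]
r4 m[φ3→X6] = [T, T, T, T]
r4 m[φ3→X2] = [T, F, T, T]
r4 m[φ4→X12] = [T, T, T, T]
r4 m[φ4→X15] = [T, T, T, T]
r4 m[φ5→X6] = [F, F, T, T]
r4 m[φ6→X0] = [F, T, F, T]
r4 m[φ7→X0] = [F, T, F, T]
r4 m[X1→φ0] = [T, T, T, T]
r4 m[X1→φ2] = [T, T, T, F]
r4 m[X9→φ1] = [T, T, T, T]
r4 m[X11→φ2] = [T, T, T, T]
r4 m[X12→φ0] = [T, T, T, T]
r4 m[X12→φ1] = [T, T, T, T]
r4 m[X12→φ4] = [T, T, T, T]
r4 m[X0→φ1] = [F, T, F, T]
r4 m[X0→φ6] = [F, T, F, T]
r4 m[X0→φ7] = [F, T, F, T]
r4 m[X6→φ2] = [F, F, T, T]
r4 m[X6→φ3] = [F, F, T, T]
r4 m[X6→φ5] = [T, T, T, T]
r4 m[X15→φ4] = [T, T, T, T]
r4 m[X2→φ3] = [T, T, T, T]
fixed point reached at round 4
b[X1] = ⊗ incoming = [T, T, T, F]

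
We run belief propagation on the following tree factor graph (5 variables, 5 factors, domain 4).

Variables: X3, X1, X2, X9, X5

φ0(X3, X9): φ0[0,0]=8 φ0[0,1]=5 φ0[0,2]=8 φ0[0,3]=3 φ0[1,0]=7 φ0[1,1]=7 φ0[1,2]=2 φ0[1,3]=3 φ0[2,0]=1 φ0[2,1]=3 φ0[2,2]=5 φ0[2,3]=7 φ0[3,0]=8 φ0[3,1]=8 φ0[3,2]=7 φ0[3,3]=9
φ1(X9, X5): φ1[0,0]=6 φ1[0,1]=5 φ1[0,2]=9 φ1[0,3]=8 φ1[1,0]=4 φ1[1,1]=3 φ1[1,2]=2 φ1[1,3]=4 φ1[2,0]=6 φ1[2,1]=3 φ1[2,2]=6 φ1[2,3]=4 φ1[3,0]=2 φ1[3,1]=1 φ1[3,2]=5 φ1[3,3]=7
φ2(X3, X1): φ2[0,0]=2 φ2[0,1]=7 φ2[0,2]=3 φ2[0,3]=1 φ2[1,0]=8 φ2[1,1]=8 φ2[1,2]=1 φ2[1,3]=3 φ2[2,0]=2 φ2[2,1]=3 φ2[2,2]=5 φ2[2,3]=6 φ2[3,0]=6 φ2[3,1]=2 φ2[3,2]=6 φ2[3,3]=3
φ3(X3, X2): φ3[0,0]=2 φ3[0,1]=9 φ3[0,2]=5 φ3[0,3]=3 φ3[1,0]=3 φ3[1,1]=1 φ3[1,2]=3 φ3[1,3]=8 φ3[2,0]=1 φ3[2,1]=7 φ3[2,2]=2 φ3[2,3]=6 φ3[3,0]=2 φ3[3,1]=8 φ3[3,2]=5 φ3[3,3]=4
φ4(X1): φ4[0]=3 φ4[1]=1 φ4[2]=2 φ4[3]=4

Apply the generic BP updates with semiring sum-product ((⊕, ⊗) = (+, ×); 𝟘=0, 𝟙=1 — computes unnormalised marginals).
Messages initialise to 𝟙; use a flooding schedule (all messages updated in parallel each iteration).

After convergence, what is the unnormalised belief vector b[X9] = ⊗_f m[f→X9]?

b[X9] = [439656, 204971, 269192, 235815]

init: all messages = 𝟙 over 4 values
r1 m[φ0→X3] = [24, 19, 16, 32]
r1 m[φ0→X9] = [24, 23, 22, 22]
r1 m[φ1→X9] = [28, 13, 19, 15]
r1 m[φ1→X5] = [18, 12, 22, 23]
r1 m[φ2→X3] = [13, 20, 16, 17]
r1 m[φ2→X1] = [18, 20, 15, 13]
r1 m[φ3→X3] = [19, 15, 16, 19]
r1 m[φ3→X2] = [8, 25, 15, 21]
r1 m[φ4→X1] = [3, 1, 2, 4]
r1 m[X3→φ0] = [1, 1, 1, 1]
r1 m[X3→φ2] = [1, 1, 1, 1]
r1 m[X3→φ3] = [1, 1, 1, 1]
r1 m[X1→φ2] = [1, 1, 1, 1]
r1 m[X1→φ4] = [1, 1, 1, 1]
r1 m[X2→φ3] = [1, 1, 1, 1]
r1 m[X9→φ0] = [1, 1, 1, 1]
r1 m[X9→φ1] = [1, 1, 1, 1]
r1 m[X5→φ1] = [1, 1, 1, 1]
r2 m[φ0→X3] = [24, 19, 16, 32]
r2 m[φ0→X9] = [24, 23, 22, 22]
r2 m[φ1→X9] = [28, 13, 19, 15]
r2 m[φ1→X5] = [18, 12, 22, 23]
r2 m[φ2→X3] = [13, 20, 16, 17]
r2 m[φ2→X1] = [18, 20, 15, 13]
r2 m[φ3→X3] = [19, 15, 16, 19]
r2 m[φ3→X2] = [8, 25, 15, 21]
r2 m[φ4→X1] = [3, 1, 2, 4]
r2 m[X3→φ0] = [247, 300, 256, 323]
r2 m[X3→φ2] = [456, 285, 256, 608]
r2 m[X3→φ3] = [312, 380, 256, 544]
r2 m[X1→φ2] = [3, 1, 2, 4]
r2 m[X1→φ4] = [18, 20, 15, 13]
r2 m[X2→φ3] = [1, 1, 1, 1]
r2 m[X9→φ0] = [28, 13, 19, 15]
r2 m[X9→φ1] = [24, 23, 22, 22]
r2 m[X5→φ1] = [1, 1, 1, 1]
r3 m[φ0→X3] = [486, 370, 267, 596]
r3 m[φ0→X9] = [6916, 6687, 6117, 6340]
r3 m[φ1→X9] = [28, 13, 19, 15]
r3 m[φ1→X5] = [412, 277, 504, 526]
r3 m[φ2→X3] = [23, 46, 43, 44]
r3 m[φ2→X1] = [7352, 7456, 6581, 4671]
r3 m[φ3→X3] = [19, 15, 16, 19]
r3 m[φ3→X2] = [3108, 9332, 5932, 7688]
r3 m[φ4→X1] = [3, 1, 2, 4]
r3 m[X3→φ0] = [247, 300, 256, 323]
r3 m[X3→φ2] = [456, 285, 256, 608]
r3 m[X3→φ3] = [312, 380, 256, 544]
r3 m[X1→φ2] = [3, 1, 2, 4]
r3 m[X1→φ4] = [18, 20, 15, 13]
r3 m[X2→φ3] = [1, 1, 1, 1]
r3 m[X9→φ0] = [28, 13, 19, 15]
r3 m[X9→φ1] = [24, 23, 22, 22]
r3 m[X5→φ1] = [1, 1, 1, 1]
r4 m[φ0→X3] = [486, 370, 267, 596]
r4 m[φ0→X9] = [6916, 6687, 6117, 6340]
r4 m[φ1→X9] = [28, 13, 19, 15]
r4 m[φ1→X5] = [412, 277, 504, 526]
r4 m[φ2→X3] = [23, 46, 43, 44]
r4 m[φ2→X1] = [7352, 7456, 6581, 4671]
r4 m[φ3→X3] = [19, 15, 16, 19]
r4 m[φ3→X2] = [3108, 9332, 5932, 7688]
r4 m[φ4→X1] = [3, 1, 2, 4]
r4 m[X3→φ0] = [437, 690, 688, 836]
r4 m[X3→φ2] = [9234, 5550, 4272, 11324]
r4 m[X3→φ3] = [11178, 17020, 11481, 26224]
r4 m[X1→φ2] = [3, 1, 2, 4]
r4 m[X1→φ4] = [7352, 7456, 6581, 4671]
r4 m[X2→φ3] = [1, 1, 1, 1]
r4 m[X9→φ0] = [28, 13, 19, 15]
r4 m[X9→φ1] = [6916, 6687, 6117, 6340]
r4 m[X5→φ1] = [1, 1, 1, 1]
r5 m[φ0→X3] = [486, 370, 267, 596]
r5 m[φ0→X9] = [15702, 15767, 14168, 15721]
r5 m[φ1→X9] = [28, 13, 19, 15]
r5 m[φ1→X5] = [117626, 79332, 144020, 150924]
r5 m[φ2→X3] = [23, 46, 43, 44]
r5 m[φ2→X1] = [139356, 144502, 122556, 85488]
r5 m[φ3→X3] = [19, 15, 16, 19]
r5 m[φ3→X2] = [137345, 407781, 261032, 343476]
r5 m[φ4→X1] = [3, 1, 2, 4]
r5 m[X3→φ0] = [437, 690, 688, 836]
r5 m[X3→φ2] = [9234, 5550, 4272, 11324]
r5 m[X3→φ3] = [11178, 17020, 11481, 26224]
r5 m[X1→φ2] = [3, 1, 2, 4]
r5 m[X1→φ4] = [7352, 7456, 6581, 4671]
r5 m[X2→φ3] = [1, 1, 1, 1]
r5 m[X9→φ0] = [28, 13, 19, 15]
r5 m[X9→φ1] = [6916, 6687, 6117, 6340]
r5 m[X5→φ1] = [1, 1, 1, 1]
r6 m[φ0→X3] = [486, 370, 267, 596]
r6 m[φ0→X9] = [15702, 15767, 14168, 15721]
r6 m[φ1→X9] = [28, 13, 19, 15]
r6 m[φ1→X5] = [117626, 79332, 144020, 150924]
r6 m[φ2→X3] = [23, 46, 43, 44]
r6 m[φ2→X1] = [139356, 144502, 122556, 85488]
r6 m[φ3→X3] = [19, 15, 16, 19]
r6 m[φ3→X2] = [137345, 407781, 261032, 343476]
r6 m[φ4→X1] = [3, 1, 2, 4]
r6 m[X3→φ0] = [437, 690, 688, 836]
r6 m[X3→φ2] = [9234, 5550, 4272, 11324]
r6 m[X3→φ3] = [11178, 17020, 11481, 26224]
r6 m[X1→φ2] = [3, 1, 2, 4]
r6 m[X1→φ4] = [139356, 144502, 122556, 85488]
r6 m[X2→φ3] = [1, 1, 1, 1]
r6 m[X9→φ0] = [28, 13, 19, 15]
r6 m[X9→φ1] = [15702, 15767, 14168, 15721]
r6 m[X5→φ1] = [1, 1, 1, 1]
r7 m[φ0→X3] = [486, 370, 267, 596]
r7 m[φ0→X9] = [15702, 15767, 14168, 15721]
r7 m[φ1→X9] = [28, 13, 19, 15]
r7 m[φ1→X5] = [273730, 184036, 336465, 355403]
r7 m[φ2→X3] = [23, 46, 43, 44]
r7 m[φ2→X1] = [139356, 144502, 122556, 85488]
r7 m[φ3→X3] = [19, 15, 16, 19]
r7 m[φ3→X2] = [137345, 407781, 261032, 343476]
r7 m[φ4→X1] = [3, 1, 2, 4]
r7 m[X3→φ0] = [437, 690, 688, 836]
r7 m[X3→φ2] = [9234, 5550, 4272, 11324]
r7 m[X3→φ3] = [11178, 17020, 11481, 26224]
r7 m[X1→φ2] = [3, 1, 2, 4]
r7 m[X1→φ4] = [139356, 144502, 122556, 85488]
r7 m[X2→φ3] = [1, 1, 1, 1]
r7 m[X9→φ0] = [28, 13, 19, 15]
r7 m[X9→φ1] = [15702, 15767, 14168, 15721]
r7 m[X5→φ1] = [1, 1, 1, 1]
r8 m[φ0→X3] = [486, 370, 267, 596]
r8 m[φ0→X9] = [15702, 15767, 14168, 15721]
r8 m[φ1→X9] = [28, 13, 19, 15]
r8 m[φ1→X5] = [273730, 184036, 336465, 355403]
r8 m[φ2→X3] = [23, 46, 43, 44]
r8 m[φ2→X1] = [139356, 144502, 122556, 85488]
r8 m[φ3→X3] = [19, 15, 16, 19]
r8 m[φ3→X2] = [137345, 407781, 261032, 343476]
r8 m[φ4→X1] = [3, 1, 2, 4]
r8 m[X3→φ0] = [437, 690, 688, 836]
r8 m[X3→φ2] = [9234, 5550, 4272, 11324]
r8 m[X3→φ3] = [11178, 17020, 11481, 26224]
r8 m[X1→φ2] = [3, 1, 2, 4]
r8 m[X1→φ4] = [139356, 144502, 122556, 85488]
r8 m[X2→φ3] = [1, 1, 1, 1]
r8 m[X9→φ0] = [28, 13, 19, 15]
r8 m[X9→φ1] = [15702, 15767, 14168, 15721]
r8 m[X5→φ1] = [1, 1, 1, 1]
fixed point reached at round 8
b[X9] = ⊗ incoming = [439656, 204971, 269192, 235815]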